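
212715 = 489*435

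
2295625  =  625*3673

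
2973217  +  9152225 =12125442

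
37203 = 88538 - 51335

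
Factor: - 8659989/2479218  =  - 2886663/826406 = - 2^( - 1 )*3^1*7^( - 1 )*13^1*59029^(  -  1 )  *  74017^1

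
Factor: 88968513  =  3^1 * 29656171^1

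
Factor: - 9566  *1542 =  - 14750772 = - 2^2 * 3^1*257^1*4783^1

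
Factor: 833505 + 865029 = 2^1*3^2*197^1*479^1 = 1698534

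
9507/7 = 9507/7=1358.14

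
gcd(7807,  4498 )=1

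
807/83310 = 269/27770 = 0.01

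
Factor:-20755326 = -2^1*3^1 *43^1*80447^1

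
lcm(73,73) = 73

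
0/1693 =0 =0.00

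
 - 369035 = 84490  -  453525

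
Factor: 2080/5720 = 4/11 = 2^2*11^( - 1)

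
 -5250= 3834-9084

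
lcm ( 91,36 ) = 3276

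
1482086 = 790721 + 691365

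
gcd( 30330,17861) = 337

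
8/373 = 8/373=0.02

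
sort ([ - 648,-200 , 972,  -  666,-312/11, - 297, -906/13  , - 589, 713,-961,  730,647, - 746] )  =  [-961, - 746, - 666, - 648, - 589,-297,-200,-906/13,-312/11,647,713,730, 972] 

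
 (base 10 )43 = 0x2b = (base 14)31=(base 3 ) 1121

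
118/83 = 118/83 = 1.42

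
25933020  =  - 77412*( - 335) 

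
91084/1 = 91084 = 91084.00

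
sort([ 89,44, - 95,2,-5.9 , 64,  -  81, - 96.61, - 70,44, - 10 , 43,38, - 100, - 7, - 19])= [  -  100, - 96.61, - 95 , - 81, - 70, - 19, - 10, - 7, - 5.9,2, 38 , 43,44,44 , 64, 89]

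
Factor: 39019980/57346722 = 2^1*3^ ( - 1)*5^1*181^1  *  3593^1*3185929^(  -  1 ) = 6503330/9557787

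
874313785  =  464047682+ 410266103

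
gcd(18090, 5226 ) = 402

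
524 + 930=1454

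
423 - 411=12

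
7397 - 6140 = 1257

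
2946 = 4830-1884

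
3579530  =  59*60670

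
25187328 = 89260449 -64073121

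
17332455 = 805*21531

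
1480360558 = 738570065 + 741790493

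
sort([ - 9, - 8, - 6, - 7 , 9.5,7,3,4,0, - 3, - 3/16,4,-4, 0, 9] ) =[-9, - 8, - 7, - 6, - 4,- 3, - 3/16, 0 , 0 , 3,4,4,7,9,9.5 ]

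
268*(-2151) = - 576468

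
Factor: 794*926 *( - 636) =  - 2^4 * 3^1 * 53^1 * 397^1*463^1 = - 467615184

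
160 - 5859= -5699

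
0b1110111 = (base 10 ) 119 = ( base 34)3H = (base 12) 9B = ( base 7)230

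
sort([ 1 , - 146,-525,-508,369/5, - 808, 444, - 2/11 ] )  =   [-808, - 525, - 508, - 146,-2/11, 1 , 369/5,444 ] 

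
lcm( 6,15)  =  30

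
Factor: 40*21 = 840 = 2^3*3^1 * 5^1 *7^1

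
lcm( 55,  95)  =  1045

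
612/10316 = 153/2579 = 0.06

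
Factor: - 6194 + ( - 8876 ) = - 2^1*5^1*11^1*137^1= - 15070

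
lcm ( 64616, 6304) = 258464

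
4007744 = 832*4817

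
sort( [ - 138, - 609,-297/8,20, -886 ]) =[  -  886, - 609, - 138, - 297/8,  20]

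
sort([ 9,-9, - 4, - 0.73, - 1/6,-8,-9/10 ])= [  -  9,  -  8,  -  4, - 9/10, - 0.73, - 1/6, 9 ]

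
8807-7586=1221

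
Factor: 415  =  5^1*83^1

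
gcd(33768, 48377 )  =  7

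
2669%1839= 830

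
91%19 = 15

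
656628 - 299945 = 356683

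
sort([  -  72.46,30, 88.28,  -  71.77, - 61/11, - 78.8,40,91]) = [ - 78.8 , - 72.46, - 71.77, - 61/11,  30,40, 88.28,91 ] 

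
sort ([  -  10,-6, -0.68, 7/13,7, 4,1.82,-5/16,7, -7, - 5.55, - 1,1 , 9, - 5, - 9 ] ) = [- 10,-9, - 7, - 6, - 5.55, - 5, - 1, - 0.68,  -  5/16,7/13,1,1.82 , 4, 7,7, 9 ] 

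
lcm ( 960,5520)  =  22080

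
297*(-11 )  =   - 3267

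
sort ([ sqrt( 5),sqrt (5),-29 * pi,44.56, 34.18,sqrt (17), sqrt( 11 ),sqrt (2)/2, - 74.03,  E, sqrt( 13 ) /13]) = [-29 * pi, - 74.03  ,  sqrt( 13)/13, sqrt( 2)/2, sqrt( 5)  ,  sqrt( 5 ), E,sqrt ( 11), sqrt(17 ),34.18,  44.56]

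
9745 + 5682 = 15427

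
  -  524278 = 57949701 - 58473979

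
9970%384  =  370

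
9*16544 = 148896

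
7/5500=7/5500   =  0.00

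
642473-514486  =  127987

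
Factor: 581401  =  421^1*1381^1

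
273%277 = 273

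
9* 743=6687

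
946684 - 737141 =209543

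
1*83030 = 83030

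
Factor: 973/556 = 2^ (- 2 ) * 7^1 = 7/4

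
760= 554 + 206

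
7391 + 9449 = 16840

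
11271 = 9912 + 1359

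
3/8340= 1/2780 =0.00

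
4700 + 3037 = 7737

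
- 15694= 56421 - 72115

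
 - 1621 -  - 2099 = 478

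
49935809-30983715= 18952094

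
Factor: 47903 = 47903^1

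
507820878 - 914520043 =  - 406699165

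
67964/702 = 96 + 22/27 = 96.81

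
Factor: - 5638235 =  - 5^1*137^1*8231^1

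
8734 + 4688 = 13422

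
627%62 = 7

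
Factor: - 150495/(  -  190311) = 635/803= 5^1*11^( - 1)*73^ (  -  1 )*127^1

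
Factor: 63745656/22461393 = 2^3*13^1 * 173^1*1181^1 *7487131^( - 1 ) = 21248552/7487131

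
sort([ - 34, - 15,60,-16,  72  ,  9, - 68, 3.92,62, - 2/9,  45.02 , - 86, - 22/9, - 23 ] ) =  [ - 86, - 68, - 34, - 23, - 16,-15, - 22/9, - 2/9, 3.92, 9,45.02,  60, 62,72 ]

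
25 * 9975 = 249375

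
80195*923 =74019985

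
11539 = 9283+2256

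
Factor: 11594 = 2^1 * 11^1*17^1 * 31^1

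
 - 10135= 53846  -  63981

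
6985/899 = 6985/899 = 7.77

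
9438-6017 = 3421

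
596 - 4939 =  - 4343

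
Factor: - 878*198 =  - 173844 = -  2^2*3^2*11^1*439^1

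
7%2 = 1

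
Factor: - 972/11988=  - 3/37 = - 3^1*37^( - 1)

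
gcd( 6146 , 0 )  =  6146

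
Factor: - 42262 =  - 2^1*11^1*17^1*113^1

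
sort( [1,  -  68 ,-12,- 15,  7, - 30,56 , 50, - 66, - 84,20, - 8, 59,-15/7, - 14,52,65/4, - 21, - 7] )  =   [ - 84, - 68, - 66,- 30, -21  , - 15, - 14, - 12, - 8  ,- 7, - 15/7, 1, 7,65/4,20,  50, 52,56, 59 ]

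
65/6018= 65/6018 = 0.01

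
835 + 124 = 959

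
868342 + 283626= 1151968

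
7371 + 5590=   12961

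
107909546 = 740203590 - 632294044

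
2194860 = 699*3140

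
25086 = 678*37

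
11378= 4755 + 6623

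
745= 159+586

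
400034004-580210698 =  - 180176694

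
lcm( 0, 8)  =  0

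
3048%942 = 222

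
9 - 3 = 6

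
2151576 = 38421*56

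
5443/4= 1360+3/4 = 1360.75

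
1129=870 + 259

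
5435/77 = 5435/77=70.58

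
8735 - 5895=2840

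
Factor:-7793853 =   -  3^1*97^1*26783^1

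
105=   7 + 98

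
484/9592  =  11/218=0.05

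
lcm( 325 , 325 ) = 325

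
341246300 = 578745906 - 237499606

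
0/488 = 0  =  0.00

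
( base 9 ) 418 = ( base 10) 341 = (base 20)H1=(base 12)245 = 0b101010101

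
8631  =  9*959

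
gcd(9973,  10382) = 1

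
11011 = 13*847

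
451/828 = 451/828 = 0.54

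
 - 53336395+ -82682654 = -136019049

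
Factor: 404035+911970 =1316005 = 5^1*263201^1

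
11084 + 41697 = 52781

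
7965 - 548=7417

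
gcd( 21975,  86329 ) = 1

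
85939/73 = 85939/73=1177.25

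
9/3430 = 9/3430  =  0.00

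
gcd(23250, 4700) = 50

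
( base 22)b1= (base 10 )243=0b11110011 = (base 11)201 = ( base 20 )C3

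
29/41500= 29/41500 = 0.00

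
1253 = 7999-6746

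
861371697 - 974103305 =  - 112731608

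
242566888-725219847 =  - 482652959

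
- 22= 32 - 54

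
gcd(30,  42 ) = 6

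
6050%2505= 1040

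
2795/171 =16 + 59/171 =16.35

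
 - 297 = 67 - 364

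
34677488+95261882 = 129939370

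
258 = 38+220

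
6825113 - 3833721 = 2991392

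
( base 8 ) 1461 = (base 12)581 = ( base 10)817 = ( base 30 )r7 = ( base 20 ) 20H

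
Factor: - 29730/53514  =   - 5/9 = -  3^( - 2)*5^1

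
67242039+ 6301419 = 73543458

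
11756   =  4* 2939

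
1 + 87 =88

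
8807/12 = 733+11/12=733.92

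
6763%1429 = 1047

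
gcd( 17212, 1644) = 4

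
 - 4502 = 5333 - 9835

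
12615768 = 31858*396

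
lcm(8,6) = 24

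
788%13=8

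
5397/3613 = 5397/3613 = 1.49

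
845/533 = 65/41 = 1.59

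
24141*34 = 820794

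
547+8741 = 9288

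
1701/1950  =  567/650 = 0.87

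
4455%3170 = 1285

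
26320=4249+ 22071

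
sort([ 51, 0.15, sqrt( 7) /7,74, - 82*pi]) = [ - 82*pi, 0.15, sqrt(7)/7 , 51, 74] 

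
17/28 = 17/28 = 0.61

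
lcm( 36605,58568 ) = 292840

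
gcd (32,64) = 32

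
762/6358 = 381/3179 = 0.12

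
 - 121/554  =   - 1+433/554 = - 0.22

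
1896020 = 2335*812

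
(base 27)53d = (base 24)6BJ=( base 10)3739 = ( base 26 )5dl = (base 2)111010011011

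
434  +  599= 1033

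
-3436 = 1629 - 5065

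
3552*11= 39072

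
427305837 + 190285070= 617590907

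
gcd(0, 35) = 35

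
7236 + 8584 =15820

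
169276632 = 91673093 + 77603539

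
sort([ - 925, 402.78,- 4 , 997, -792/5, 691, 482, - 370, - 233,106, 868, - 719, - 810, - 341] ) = [-925, - 810, - 719,-370, - 341,-233,  -  792/5 , - 4, 106, 402.78, 482 , 691,  868, 997 ] 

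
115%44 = 27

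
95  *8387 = 796765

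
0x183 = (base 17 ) 15d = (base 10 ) 387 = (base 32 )C3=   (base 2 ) 110000011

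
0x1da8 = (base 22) ff2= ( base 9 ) 11365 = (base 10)7592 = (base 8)16650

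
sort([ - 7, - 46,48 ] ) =[ - 46, - 7, 48]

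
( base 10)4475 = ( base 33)43k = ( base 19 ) c7a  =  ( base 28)5jn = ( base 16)117b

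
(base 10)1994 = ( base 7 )5546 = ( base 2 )11111001010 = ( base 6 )13122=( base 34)1OM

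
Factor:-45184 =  - 2^7 * 353^1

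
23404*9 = 210636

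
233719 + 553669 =787388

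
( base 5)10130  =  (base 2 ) 1010011001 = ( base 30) M5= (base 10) 665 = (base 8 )1231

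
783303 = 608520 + 174783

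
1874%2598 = 1874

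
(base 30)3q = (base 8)164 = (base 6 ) 312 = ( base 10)116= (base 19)62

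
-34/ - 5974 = 17/2987 = 0.01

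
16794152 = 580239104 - 563444952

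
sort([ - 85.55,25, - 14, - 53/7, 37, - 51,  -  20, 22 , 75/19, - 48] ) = [  -  85.55 , - 51, - 48, - 20,-14, - 53/7 , 75/19,22,  25, 37] 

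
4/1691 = 4/1691 =0.00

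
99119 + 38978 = 138097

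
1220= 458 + 762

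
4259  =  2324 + 1935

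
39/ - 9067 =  - 1 + 9028/9067 = - 0.00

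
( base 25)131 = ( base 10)701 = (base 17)274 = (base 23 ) 17b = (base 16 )2BD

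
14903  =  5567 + 9336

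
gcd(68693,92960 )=1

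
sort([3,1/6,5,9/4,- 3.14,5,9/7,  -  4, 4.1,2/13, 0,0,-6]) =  [- 6, -4,-3.14,0,0,2/13, 1/6 , 9/7, 9/4,3 , 4.1, 5,5]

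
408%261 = 147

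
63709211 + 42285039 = 105994250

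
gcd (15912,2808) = 936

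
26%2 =0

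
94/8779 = 94/8779=0.01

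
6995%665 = 345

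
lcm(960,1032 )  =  41280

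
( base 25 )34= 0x4F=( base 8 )117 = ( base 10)79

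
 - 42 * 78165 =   -  3282930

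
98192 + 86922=185114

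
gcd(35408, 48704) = 16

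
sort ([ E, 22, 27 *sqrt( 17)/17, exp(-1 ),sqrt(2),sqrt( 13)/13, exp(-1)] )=[sqrt( 13 )/13,exp(-1 ), exp ( - 1 ), sqrt( 2),E,27*sqrt ( 17)/17,22 ] 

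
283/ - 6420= - 283/6420= - 0.04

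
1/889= 1/889 = 0.00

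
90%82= 8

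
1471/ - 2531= - 1471/2531  =  - 0.58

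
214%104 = 6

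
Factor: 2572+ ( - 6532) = -2^3 * 3^2*5^1 * 11^1 = -3960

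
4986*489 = 2438154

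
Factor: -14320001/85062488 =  - 2^(  -  3 )*7^( - 1 )*17^1 * 842353^1*1518973^( - 1 )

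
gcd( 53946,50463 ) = 81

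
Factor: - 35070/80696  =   - 2505/5764  =  -2^(- 2 ) * 3^1*5^1*11^(-1)*131^( - 1)*167^1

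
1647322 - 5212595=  - 3565273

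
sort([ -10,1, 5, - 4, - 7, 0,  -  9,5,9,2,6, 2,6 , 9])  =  [ - 10,  -  9,-7, - 4,0,  1, 2, 2,5, 5,6,6,9, 9] 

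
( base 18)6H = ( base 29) 49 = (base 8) 175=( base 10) 125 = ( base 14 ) 8D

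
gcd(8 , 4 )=4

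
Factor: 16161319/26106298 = 2^( - 1)*13053149^( - 1)*16161319^1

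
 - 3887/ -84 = 46+23/84   =  46.27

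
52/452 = 13/113 = 0.12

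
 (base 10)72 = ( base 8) 110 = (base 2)1001000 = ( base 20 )3C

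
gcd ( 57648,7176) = 24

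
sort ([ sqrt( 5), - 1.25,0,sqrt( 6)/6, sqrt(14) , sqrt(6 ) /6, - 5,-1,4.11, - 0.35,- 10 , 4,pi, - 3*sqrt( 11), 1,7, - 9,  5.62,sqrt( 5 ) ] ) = [ - 10, - 3*sqrt ( 11 ),- 9, - 5 , - 1.25,-1, - 0.35, 0, sqrt ( 6) /6, sqrt(6 )/6,1,  sqrt(5),  sqrt(5),pi,sqrt(14 ),4,4.11, 5.62, 7 ]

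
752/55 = 13+37/55= 13.67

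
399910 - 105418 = 294492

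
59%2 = 1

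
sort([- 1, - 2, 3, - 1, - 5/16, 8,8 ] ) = [ - 2, - 1,-1, - 5/16 , 3, 8, 8] 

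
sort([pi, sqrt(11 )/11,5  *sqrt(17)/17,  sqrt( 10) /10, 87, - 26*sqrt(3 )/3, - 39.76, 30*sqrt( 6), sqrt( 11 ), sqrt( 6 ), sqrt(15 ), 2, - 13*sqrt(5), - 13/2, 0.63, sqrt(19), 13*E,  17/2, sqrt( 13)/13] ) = [ - 39.76, -13*sqrt( 5 ), - 26 * sqrt( 3) /3, - 13/2,sqrt( 13 ) /13, sqrt(11 ) /11, sqrt(10 )/10,0.63, 5 * sqrt(  17 ) /17,2, sqrt( 6 ),pi,sqrt( 11), sqrt( 15),sqrt( 19 ), 17/2,13* E, 30  *sqrt( 6),87]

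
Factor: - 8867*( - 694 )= 6153698 =2^1*347^1*8867^1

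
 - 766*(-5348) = 4096568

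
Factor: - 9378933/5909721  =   - 3126311/1969907 =-53^1 * 61^1 * 967^1* 1969907^( - 1)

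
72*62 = 4464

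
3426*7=23982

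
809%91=81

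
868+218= 1086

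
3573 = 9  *397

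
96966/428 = 48483/214 = 226.56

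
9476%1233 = 845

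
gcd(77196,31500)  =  84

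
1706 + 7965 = 9671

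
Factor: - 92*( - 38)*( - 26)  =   - 2^4*13^1*19^1*23^1 = - 90896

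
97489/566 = 97489/566 = 172.24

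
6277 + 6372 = 12649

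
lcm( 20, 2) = 20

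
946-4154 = -3208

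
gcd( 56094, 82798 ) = 2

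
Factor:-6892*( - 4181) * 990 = 28527297480 = 2^3*3^2*5^1*11^1 * 37^1*113^1*1723^1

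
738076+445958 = 1184034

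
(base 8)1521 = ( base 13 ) 504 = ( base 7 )2322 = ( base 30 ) S9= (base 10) 849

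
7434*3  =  22302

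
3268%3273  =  3268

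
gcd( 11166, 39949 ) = 1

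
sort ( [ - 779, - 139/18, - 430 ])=[ - 779, - 430, - 139/18]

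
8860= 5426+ 3434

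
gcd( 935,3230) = 85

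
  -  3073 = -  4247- - 1174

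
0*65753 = 0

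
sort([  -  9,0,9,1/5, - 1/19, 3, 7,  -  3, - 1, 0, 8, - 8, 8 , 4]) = [  -  9, - 8, - 3, - 1, - 1/19, 0, 0, 1/5,  3, 4, 7, 8,8, 9 ] 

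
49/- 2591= -1 + 2542/2591 = -0.02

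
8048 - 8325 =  - 277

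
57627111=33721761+23905350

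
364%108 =40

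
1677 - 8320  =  -6643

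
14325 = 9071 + 5254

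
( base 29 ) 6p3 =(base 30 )6ce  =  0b1011010001110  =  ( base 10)5774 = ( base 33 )59W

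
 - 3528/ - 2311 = 3528/2311 = 1.53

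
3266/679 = 4 + 550/679 =4.81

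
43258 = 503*86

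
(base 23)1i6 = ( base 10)949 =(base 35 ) R4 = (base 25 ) 1CO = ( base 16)3B5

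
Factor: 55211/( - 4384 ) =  - 403/32  =  - 2^( - 5 )*  13^1*31^1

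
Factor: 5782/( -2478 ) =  - 7/3 = - 3^( - 1 )*7^1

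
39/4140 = 13/1380= 0.01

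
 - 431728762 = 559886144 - 991614906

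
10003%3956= 2091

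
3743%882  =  215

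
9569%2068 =1297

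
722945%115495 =29975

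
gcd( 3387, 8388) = 3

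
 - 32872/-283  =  32872/283 = 116.16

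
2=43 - 41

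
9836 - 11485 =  - 1649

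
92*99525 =9156300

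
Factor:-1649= - 17^1* 97^1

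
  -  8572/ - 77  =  111+25/77=111.32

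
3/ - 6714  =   - 1 +2237/2238 = - 0.00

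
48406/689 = 70+176/689 = 70.26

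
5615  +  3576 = 9191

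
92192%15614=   14122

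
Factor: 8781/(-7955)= - 3^1 * 5^(-1 )*37^ ( - 1 )*43^( -1 )*2927^1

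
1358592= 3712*366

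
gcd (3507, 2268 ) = 21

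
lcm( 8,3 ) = 24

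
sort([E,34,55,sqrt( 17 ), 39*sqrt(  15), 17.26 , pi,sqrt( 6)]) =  [sqrt( 6),E,pi, sqrt(17), 17.26,34,55,39*sqrt( 15 )] 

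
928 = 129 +799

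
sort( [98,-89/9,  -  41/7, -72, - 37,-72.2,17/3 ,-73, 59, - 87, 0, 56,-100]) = [ - 100,  -  87,-73  , - 72.2,-72, - 37,-89/9, - 41/7, 0, 17/3,56,59, 98]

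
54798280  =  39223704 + 15574576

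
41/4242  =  41/4242  =  0.01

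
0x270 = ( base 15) 2B9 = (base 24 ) 120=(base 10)624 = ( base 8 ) 1160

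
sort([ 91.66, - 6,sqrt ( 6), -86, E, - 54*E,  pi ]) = [ - 54*E , - 86,-6, sqrt(6),E,pi, 91.66 ]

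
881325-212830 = 668495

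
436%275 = 161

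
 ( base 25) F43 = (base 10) 9478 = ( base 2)10010100000110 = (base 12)559A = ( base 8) 22406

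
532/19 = 28 = 28.00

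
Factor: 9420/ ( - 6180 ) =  - 103^( - 1) * 157^1  =  -157/103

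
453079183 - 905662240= - 452583057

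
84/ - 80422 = -42/40211 = -0.00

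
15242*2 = 30484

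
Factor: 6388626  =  2^1*3^1*1064771^1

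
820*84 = 68880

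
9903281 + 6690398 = 16593679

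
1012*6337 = 6413044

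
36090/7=36090/7=5155.71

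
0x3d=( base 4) 331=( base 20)31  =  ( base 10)61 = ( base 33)1s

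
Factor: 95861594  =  2^1*47930797^1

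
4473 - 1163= 3310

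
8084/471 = 17 + 77/471=17.16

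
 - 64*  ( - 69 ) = 4416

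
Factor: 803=11^1*73^1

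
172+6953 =7125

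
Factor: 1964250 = 2^1*3^4*5^3*97^1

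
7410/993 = 7 + 153/331  =  7.46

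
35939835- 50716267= - 14776432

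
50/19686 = 25/9843= 0.00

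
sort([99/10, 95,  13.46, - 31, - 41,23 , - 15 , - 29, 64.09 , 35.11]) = [ - 41, - 31 , - 29, - 15, 99/10, 13.46 , 23, 35.11, 64.09, 95 ] 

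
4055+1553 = 5608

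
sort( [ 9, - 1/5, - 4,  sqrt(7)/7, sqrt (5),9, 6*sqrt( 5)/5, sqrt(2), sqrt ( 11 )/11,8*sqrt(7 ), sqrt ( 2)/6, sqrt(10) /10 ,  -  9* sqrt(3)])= [ - 9*sqrt(3 ) , - 4, - 1/5, sqrt (2)/6,  sqrt( 11)/11,sqrt( 10 )/10 , sqrt (7 ) /7, sqrt(2 ), sqrt(5), 6 * sqrt (5)/5,9, 9,8 * sqrt(7 ) ]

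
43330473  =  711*60943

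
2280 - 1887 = 393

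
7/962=7/962  =  0.01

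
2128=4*532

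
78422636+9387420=87810056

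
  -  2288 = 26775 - 29063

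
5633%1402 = 25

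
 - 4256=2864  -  7120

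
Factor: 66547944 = 2^3*3^2*193^1*4789^1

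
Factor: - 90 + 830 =2^2*5^1*37^1 = 740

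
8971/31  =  289 + 12/31 = 289.39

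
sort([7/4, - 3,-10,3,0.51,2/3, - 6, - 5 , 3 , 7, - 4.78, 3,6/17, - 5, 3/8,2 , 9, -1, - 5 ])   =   [ - 10,  -  6, - 5, - 5, - 5, - 4.78, - 3, - 1,6/17,3/8, 0.51, 2/3,  7/4,2,3, 3,  3, 7, 9 ] 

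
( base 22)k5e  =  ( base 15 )2D89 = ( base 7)40404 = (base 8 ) 23114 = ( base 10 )9804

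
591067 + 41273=632340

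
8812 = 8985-173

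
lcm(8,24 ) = 24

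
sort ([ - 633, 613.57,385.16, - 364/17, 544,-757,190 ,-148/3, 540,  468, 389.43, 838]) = [  -  757, -633, - 148/3, - 364/17,190, 385.16,389.43,468,  540,544,613.57, 838]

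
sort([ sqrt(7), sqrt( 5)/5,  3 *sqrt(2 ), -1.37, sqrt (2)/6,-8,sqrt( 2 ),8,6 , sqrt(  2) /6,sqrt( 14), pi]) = [ - 8  ,-1.37, sqrt(2) /6, sqrt(2 )/6,sqrt( 5)/5, sqrt ( 2),sqrt(7),pi, sqrt( 14), 3*sqrt( 2), 6  ,  8 ]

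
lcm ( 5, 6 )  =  30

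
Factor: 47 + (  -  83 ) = -36 = -  2^2* 3^2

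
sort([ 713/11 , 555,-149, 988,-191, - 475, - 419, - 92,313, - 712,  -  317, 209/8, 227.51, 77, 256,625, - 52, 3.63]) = [ - 712,- 475, -419, - 317, - 191, - 149,- 92, - 52 , 3.63, 209/8,713/11, 77,227.51,256, 313, 555,625, 988]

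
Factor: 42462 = 2^1*3^2*7^1*337^1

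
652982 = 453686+199296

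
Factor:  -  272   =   - 2^4 * 17^1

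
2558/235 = 10 + 208/235 = 10.89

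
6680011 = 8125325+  - 1445314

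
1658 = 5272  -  3614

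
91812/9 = 30604/3 = 10201.33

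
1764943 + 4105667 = 5870610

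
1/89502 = 1/89502 = 0.00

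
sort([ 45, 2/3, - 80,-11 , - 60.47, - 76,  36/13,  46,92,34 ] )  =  [-80, - 76 , - 60.47, - 11, 2/3,  36/13, 34, 45, 46 , 92]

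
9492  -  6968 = 2524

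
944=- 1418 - - 2362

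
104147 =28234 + 75913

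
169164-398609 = -229445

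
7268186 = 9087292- 1819106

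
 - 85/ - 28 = 3 + 1/28 = 3.04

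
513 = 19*27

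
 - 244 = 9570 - 9814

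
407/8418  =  407/8418 = 0.05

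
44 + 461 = 505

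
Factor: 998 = 2^1 * 499^1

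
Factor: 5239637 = 13^1* 403049^1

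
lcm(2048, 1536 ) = 6144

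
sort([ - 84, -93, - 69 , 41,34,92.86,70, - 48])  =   [ - 93, -84, - 69, - 48,34, 41, 70,92.86] 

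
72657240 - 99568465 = - 26911225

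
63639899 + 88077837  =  151717736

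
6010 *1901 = 11425010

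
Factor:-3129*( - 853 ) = 3^1*7^1*149^1 * 853^1 = 2669037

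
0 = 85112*0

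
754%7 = 5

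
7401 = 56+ 7345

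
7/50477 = 1/7211 = 0.00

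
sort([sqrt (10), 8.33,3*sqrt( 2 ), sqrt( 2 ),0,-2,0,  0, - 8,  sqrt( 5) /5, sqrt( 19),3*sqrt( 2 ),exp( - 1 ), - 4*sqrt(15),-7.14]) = [ - 4*sqrt( 15 ),  -  8 ,  -  7.14, - 2,0, 0, 0,exp(-1),sqrt ( 5 )/5,sqrt( 2 ),sqrt(10 ),3*sqrt (2),3* sqrt( 2),sqrt( 19), 8.33] 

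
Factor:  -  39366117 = - 3^2*7^1*624859^1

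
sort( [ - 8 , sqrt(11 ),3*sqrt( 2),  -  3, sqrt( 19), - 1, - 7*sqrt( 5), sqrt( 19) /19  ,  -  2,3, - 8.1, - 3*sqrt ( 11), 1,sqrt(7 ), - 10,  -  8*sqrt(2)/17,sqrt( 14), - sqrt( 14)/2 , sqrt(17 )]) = [-7*sqrt( 5 ),- 10, - 3*sqrt( 11),- 8.1,- 8,-3,  -  2, - sqrt(14) /2,  -  1, - 8*sqrt(2) /17, sqrt(19) /19,1,sqrt( 7 ),3 , sqrt( 11),sqrt (14 ),sqrt( 17 ),3*sqrt( 2),sqrt(19 )]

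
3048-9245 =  - 6197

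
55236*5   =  276180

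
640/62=320/31= 10.32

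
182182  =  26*7007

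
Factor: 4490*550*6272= 15488704000  =  2^9*5^3*7^2 *11^1*449^1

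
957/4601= 957/4601 = 0.21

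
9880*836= 8259680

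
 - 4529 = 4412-8941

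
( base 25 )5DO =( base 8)6622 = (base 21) 7I9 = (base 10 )3474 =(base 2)110110010010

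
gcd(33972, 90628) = 4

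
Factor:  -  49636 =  - 2^2 * 12409^1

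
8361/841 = 8361/841=9.94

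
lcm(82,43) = 3526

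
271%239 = 32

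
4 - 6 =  - 2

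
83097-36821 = 46276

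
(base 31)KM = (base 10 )642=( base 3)212210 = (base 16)282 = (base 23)14L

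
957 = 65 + 892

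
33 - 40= - 7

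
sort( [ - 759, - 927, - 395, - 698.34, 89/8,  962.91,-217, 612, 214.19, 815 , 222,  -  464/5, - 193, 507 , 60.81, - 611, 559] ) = [- 927, - 759 , - 698.34, - 611, - 395, - 217, - 193, - 464/5, 89/8,60.81,  214.19, 222, 507,559, 612, 815, 962.91 ] 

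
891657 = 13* 68589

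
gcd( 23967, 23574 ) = 3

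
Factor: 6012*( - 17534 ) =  - 105414408 = - 2^3*3^2*11^1*167^1*797^1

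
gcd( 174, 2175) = 87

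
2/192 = 1/96 =0.01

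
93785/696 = 134 + 521/696 = 134.75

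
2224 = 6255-4031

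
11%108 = 11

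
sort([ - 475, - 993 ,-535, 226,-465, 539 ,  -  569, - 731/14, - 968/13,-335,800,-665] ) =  [ - 993 , - 665, - 569,  -  535,  -  475, - 465 ,-335,-968/13 ,-731/14,226,539,800]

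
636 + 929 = 1565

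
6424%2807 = 810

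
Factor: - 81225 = - 3^2*5^2 * 19^2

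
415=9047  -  8632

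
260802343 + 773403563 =1034205906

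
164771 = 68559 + 96212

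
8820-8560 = 260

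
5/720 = 1/144 = 0.01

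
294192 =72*4086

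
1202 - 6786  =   - 5584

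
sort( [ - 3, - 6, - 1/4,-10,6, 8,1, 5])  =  [ - 10,-6 , - 3, - 1/4, 1, 5,6,  8]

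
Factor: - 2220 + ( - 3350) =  - 5570=   -2^1*5^1*557^1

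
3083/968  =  3+179/968= 3.18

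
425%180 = 65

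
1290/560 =129/56  =  2.30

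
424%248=176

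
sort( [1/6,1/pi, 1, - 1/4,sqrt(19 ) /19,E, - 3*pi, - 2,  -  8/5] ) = [ - 3*pi, - 2, - 8/5, - 1/4,1/6,sqrt(19 )/19,1/pi, 1, E ] 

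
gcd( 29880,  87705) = 45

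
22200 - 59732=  - 37532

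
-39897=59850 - 99747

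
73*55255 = 4033615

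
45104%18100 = 8904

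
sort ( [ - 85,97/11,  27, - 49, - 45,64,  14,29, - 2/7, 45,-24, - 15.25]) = [ - 85, - 49, - 45, - 24, - 15.25, - 2/7,97/11,14,27, 29, 45 , 64]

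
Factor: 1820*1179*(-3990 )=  - 2^3*3^3*5^2*7^2*13^1*19^1*131^1 = - 8561662200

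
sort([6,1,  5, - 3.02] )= [ - 3.02 , 1,5 , 6]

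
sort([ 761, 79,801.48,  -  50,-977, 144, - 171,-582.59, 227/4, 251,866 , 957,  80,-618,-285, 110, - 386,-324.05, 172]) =[ - 977,-618, - 582.59,-386, - 324.05,  -  285, - 171,-50,227/4 , 79, 80,  110,144, 172, 251, 761, 801.48 , 866 , 957 ] 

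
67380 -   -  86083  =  153463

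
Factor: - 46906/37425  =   - 94/75= -2^1*3^( - 1) *5^( - 2 )*47^1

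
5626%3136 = 2490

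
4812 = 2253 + 2559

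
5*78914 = 394570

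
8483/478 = 17  +  357/478=17.75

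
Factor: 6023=19^1* 317^1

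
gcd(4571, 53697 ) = 7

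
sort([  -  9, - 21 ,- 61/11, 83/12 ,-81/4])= [ - 21,  -  81/4, - 9, - 61/11,83/12 ] 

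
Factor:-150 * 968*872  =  -126614400  =  - 2^7*3^1 * 5^2*11^2 * 109^1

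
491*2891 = 1419481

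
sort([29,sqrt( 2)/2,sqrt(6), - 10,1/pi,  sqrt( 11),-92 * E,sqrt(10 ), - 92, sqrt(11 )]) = [ - 92* E, -92, - 10, 1/pi, sqrt( 2) /2,sqrt(6),  sqrt( 10 ), sqrt( 11 ),  sqrt(11), 29]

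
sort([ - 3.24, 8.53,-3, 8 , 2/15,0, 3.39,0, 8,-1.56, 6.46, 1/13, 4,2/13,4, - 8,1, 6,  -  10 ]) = [ - 10, - 8, - 3.24, - 3, - 1.56, 0, 0,  1/13, 2/15,  2/13, 1, 3.39, 4,4, 6, 6.46, 8 , 8, 8.53]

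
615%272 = 71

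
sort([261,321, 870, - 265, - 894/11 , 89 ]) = [  -  265, - 894/11,89, 261 , 321,  870] 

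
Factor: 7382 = 2^1*3691^1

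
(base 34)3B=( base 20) 5d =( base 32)3h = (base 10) 113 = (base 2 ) 1110001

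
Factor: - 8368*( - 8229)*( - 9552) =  - 657753318144  =  -2^8* 3^2* 13^1*199^1 * 211^1 * 523^1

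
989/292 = 989/292  =  3.39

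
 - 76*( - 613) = 46588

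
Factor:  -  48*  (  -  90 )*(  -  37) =  -  2^5 * 3^3*5^1*37^1 = - 159840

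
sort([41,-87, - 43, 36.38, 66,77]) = [ - 87, - 43, 36.38, 41,66, 77 ] 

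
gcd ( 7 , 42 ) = 7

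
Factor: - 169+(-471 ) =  - 640 = - 2^7*5^1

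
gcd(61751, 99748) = 1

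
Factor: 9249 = 3^1*3083^1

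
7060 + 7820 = 14880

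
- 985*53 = -52205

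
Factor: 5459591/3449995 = 5^(-1 )*251^(-1 )*691^1 * 2749^ ( - 1 )*7901^1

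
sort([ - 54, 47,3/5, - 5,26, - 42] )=[ - 54, - 42, - 5,3/5, 26 , 47 ] 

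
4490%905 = 870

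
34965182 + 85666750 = 120631932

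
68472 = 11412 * 6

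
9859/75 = 131 + 34/75 = 131.45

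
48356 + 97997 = 146353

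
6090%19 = 10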